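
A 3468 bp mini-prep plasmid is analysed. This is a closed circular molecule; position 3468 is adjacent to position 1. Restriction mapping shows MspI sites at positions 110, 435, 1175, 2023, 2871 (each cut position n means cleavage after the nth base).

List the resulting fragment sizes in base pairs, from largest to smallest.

848, 848, 740, 707, 325 bp

Circular molecule, 5 cuts → 5 fragments:
  435 − 110 = 325 bp
  1175 − 435 = 740 bp
  2023 − 1175 = 848 bp
  2871 − 2023 = 848 bp
  wrap: 3468 − 2871 + 110 = 707 bp
Sorted largest to smallest: 848, 848, 740, 707, 325 bp.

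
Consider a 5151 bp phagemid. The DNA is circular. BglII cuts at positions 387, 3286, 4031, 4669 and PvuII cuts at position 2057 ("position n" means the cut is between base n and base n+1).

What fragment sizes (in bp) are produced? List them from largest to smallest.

Combined cut positions (sorted): 387, 2057, 3286, 4031, 4669.
Circular molecule, 5 cuts → 5 fragments:
  2057 − 387 = 1670 bp
  3286 − 2057 = 1229 bp
  4031 − 3286 = 745 bp
  4669 − 4031 = 638 bp
  wrap: 5151 − 4669 + 387 = 869 bp
Sorted largest to smallest: 1670, 1229, 869, 745, 638 bp.

1670, 1229, 869, 745, 638 bp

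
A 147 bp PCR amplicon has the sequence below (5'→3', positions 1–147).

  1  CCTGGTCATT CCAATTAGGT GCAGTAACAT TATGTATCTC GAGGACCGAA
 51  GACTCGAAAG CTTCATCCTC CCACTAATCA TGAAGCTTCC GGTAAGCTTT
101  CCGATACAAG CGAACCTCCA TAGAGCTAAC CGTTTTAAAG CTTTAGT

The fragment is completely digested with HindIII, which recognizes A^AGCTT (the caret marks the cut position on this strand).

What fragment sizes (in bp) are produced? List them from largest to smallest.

HindIII sites (AAGCTT) start at positions 58, 83, 94, 138.
HindIII cuts after the first base of each site, so after positions 58, 83, 94, 138.
Linear molecule, 4 cuts → 5 fragments:
  1–58 → 58 bp
  59–83 → 25 bp
  84–94 → 11 bp
  95–138 → 44 bp
  139–147 → 9 bp
Sorted largest to smallest: 58, 44, 25, 11, 9 bp.

58, 44, 25, 11, 9 bp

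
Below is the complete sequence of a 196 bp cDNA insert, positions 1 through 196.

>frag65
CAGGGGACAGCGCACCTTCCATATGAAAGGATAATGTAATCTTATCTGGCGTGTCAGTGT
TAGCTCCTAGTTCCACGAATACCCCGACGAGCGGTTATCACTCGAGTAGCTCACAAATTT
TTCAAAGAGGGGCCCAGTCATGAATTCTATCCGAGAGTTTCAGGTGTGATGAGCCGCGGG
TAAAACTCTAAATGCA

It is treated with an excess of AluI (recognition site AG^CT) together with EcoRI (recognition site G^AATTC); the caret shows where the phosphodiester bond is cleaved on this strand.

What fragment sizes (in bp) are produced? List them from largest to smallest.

AluI sites (AGCT) start at positions 62, 108.
AluI cuts after base 2 of each site, so after positions 63, 109.
The EcoRI site (GAATTC) starts at position 142.
EcoRI cuts after the first base of each site, so after position 142.
Combined cut positions: 63, 109, 142.
Linear molecule, 3 cuts → 4 fragments:
  1–63 → 63 bp
  64–109 → 46 bp
  110–142 → 33 bp
  143–196 → 54 bp
Sorted largest to smallest: 63, 54, 46, 33 bp.

63, 54, 46, 33 bp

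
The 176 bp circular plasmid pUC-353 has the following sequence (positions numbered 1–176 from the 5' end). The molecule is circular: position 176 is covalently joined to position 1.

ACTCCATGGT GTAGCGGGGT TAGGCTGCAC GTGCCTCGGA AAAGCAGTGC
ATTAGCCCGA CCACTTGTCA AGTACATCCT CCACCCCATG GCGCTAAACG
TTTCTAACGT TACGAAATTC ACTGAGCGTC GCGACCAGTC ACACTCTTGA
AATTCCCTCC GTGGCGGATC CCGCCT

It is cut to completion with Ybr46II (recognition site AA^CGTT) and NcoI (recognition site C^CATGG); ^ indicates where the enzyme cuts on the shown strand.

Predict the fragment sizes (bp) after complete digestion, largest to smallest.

Ybr46II sites (AACGTT) start at positions 97, 106.
Ybr46II cuts after base 2 of each site, so after positions 98, 107.
NcoI sites (CCATGG) start at positions 4, 86.
NcoI cuts after the first base of each site, so after positions 4, 86.
Combined cut positions: 4, 86, 98, 107.
Circular molecule, 4 cuts → 4 fragments:
  5–86 → 82 bp
  87–98 → 12 bp
  99–107 → 9 bp
  108–176 then 1–4 → 69 + 4 = 73 bp
Sorted largest to smallest: 82, 73, 12, 9 bp.

82, 73, 12, 9 bp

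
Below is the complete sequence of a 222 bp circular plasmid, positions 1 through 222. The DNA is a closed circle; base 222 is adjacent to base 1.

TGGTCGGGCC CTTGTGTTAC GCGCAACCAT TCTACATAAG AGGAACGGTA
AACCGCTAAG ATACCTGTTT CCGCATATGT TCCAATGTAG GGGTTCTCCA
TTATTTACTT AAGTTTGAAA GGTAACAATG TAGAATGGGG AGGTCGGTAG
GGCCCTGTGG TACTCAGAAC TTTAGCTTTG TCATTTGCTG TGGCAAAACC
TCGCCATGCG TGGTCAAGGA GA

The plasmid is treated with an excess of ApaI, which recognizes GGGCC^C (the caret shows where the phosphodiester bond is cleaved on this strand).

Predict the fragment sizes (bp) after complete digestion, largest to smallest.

ApaI sites (GGGCCC) start at positions 6, 150.
ApaI cuts after base 5 of each site (before the last base), so after positions 10, 154.
Circular molecule, 2 cuts → 2 fragments:
  11–154 → 144 bp
  155–222 then 1–10 → 68 + 10 = 78 bp
Sorted largest to smallest: 144, 78 bp.

144, 78 bp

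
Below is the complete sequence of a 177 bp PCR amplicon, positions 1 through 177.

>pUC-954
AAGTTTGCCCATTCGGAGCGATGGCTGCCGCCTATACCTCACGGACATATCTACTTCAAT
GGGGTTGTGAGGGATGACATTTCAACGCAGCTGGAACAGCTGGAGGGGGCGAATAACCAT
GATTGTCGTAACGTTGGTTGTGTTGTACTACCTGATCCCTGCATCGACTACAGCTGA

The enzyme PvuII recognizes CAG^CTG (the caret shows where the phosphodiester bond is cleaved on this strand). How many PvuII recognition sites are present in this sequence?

CAGCTG occurs starting at positions 88, 97, 171.
PvuII cuts at 3 sites.

3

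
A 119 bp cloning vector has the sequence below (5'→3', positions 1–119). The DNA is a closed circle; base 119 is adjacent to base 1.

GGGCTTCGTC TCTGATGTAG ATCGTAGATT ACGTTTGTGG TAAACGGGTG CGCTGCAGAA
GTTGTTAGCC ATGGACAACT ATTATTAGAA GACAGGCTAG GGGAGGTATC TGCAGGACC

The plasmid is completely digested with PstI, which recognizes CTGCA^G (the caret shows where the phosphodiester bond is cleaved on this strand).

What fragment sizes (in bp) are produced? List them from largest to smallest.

62, 57 bp

PstI sites (CTGCAG) start at positions 53, 110.
PstI cuts after base 5 of each site (before the last base), so after positions 57, 114.
Circular molecule, 2 cuts → 2 fragments:
  58–114 → 57 bp
  115–119 then 1–57 → 5 + 57 = 62 bp
Sorted largest to smallest: 62, 57 bp.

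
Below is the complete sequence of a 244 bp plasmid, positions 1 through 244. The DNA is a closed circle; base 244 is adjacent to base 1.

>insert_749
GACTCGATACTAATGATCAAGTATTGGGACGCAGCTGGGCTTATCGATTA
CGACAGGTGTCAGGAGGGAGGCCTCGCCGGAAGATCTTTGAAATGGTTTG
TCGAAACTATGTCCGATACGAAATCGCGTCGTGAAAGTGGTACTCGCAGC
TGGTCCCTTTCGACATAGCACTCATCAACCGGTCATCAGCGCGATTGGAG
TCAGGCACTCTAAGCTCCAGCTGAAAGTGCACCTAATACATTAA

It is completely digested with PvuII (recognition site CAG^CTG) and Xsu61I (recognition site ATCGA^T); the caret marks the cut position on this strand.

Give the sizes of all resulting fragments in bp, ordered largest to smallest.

PvuII sites (CAGCTG) start at positions 32, 147, 218.
PvuII cuts after base 3 of each site, so after positions 34, 149, 220.
The Xsu61I site (ATCGAT) starts at position 43.
Xsu61I cuts after base 5 of each site (before the last base), so after position 47.
Combined cut positions: 34, 47, 149, 220.
Circular molecule, 4 cuts → 4 fragments:
  35–47 → 13 bp
  48–149 → 102 bp
  150–220 → 71 bp
  221–244 then 1–34 → 24 + 34 = 58 bp
Sorted largest to smallest: 102, 71, 58, 13 bp.

102, 71, 58, 13 bp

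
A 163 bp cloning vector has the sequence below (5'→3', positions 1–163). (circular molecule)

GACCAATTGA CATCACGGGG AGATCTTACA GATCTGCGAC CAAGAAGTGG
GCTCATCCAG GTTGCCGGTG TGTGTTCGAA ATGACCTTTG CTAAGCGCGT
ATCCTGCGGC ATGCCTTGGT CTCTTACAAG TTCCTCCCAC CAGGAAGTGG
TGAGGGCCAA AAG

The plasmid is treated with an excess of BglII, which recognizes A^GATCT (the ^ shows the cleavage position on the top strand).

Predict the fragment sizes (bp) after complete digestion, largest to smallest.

154, 9 bp

BglII sites (AGATCT) start at positions 21, 30.
BglII cuts after the first base of each site, so after positions 21, 30.
Circular molecule, 2 cuts → 2 fragments:
  22–30 → 9 bp
  31–163 then 1–21 → 133 + 21 = 154 bp
Sorted largest to smallest: 154, 9 bp.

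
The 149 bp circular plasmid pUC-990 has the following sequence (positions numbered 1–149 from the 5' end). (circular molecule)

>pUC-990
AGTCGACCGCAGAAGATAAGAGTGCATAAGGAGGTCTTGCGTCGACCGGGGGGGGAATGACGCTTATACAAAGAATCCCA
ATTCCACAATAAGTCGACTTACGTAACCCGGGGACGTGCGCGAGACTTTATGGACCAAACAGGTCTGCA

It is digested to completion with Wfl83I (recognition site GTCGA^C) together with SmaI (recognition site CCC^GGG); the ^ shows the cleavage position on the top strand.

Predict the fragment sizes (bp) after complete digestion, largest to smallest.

52, 46, 39, 12 bp

Wfl83I sites (GTCGAC) start at positions 2, 41, 93.
Wfl83I cuts after base 5 of each site (before the last base), so after positions 6, 45, 97.
The SmaI site (CCCGGG) starts at position 107.
SmaI cuts after base 3 of each site, so after position 109.
Combined cut positions: 6, 45, 97, 109.
Circular molecule, 4 cuts → 4 fragments:
  7–45 → 39 bp
  46–97 → 52 bp
  98–109 → 12 bp
  110–149 then 1–6 → 40 + 6 = 46 bp
Sorted largest to smallest: 52, 46, 39, 12 bp.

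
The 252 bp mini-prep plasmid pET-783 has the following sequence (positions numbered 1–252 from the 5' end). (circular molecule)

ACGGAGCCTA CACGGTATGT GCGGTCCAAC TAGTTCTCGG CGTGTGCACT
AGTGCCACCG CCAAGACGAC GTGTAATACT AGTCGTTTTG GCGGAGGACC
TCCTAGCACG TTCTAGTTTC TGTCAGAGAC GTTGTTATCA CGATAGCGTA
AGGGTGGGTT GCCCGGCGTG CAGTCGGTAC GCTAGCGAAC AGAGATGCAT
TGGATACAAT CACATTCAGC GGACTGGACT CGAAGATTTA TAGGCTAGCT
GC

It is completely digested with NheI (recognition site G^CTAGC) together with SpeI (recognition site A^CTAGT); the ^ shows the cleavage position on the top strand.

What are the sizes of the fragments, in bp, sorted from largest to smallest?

103, 63, 37, 30, 19 bp

NheI sites (GCTAGC) start at positions 181, 244.
NheI cuts after the first base of each site, so after positions 181, 244.
SpeI sites (ACTAGT) start at positions 29, 48, 78.
SpeI cuts after the first base of each site, so after positions 29, 48, 78.
Combined cut positions: 29, 48, 78, 181, 244.
Circular molecule, 5 cuts → 5 fragments:
  30–48 → 19 bp
  49–78 → 30 bp
  79–181 → 103 bp
  182–244 → 63 bp
  245–252 then 1–29 → 8 + 29 = 37 bp
Sorted largest to smallest: 103, 63, 37, 30, 19 bp.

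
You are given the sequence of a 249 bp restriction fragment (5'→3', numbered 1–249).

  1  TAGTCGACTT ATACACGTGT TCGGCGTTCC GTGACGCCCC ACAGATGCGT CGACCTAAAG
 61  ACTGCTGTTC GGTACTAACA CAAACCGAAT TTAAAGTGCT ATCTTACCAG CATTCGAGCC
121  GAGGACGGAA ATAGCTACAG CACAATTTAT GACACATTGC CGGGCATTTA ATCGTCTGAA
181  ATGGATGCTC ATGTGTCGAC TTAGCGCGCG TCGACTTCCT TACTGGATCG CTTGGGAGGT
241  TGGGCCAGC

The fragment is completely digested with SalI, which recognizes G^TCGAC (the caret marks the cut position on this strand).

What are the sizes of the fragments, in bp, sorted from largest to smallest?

146, 46, 39, 15, 3 bp

SalI sites (GTCGAC) start at positions 3, 49, 195, 210.
SalI cuts after the first base of each site, so after positions 3, 49, 195, 210.
Linear molecule, 4 cuts → 5 fragments:
  1–3 → 3 bp
  4–49 → 46 bp
  50–195 → 146 bp
  196–210 → 15 bp
  211–249 → 39 bp
Sorted largest to smallest: 146, 46, 39, 15, 3 bp.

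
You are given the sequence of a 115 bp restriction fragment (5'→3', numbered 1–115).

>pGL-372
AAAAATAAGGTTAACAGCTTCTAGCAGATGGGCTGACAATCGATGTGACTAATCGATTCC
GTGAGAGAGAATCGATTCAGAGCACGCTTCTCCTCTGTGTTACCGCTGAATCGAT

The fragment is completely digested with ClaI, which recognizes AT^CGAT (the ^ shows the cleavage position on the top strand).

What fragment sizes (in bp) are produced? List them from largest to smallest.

40, 39, 19, 13, 4 bp

ClaI sites (ATCGAT) start at positions 39, 52, 71, 110.
ClaI cuts after base 2 of each site, so after positions 40, 53, 72, 111.
Linear molecule, 4 cuts → 5 fragments:
  1–40 → 40 bp
  41–53 → 13 bp
  54–72 → 19 bp
  73–111 → 39 bp
  112–115 → 4 bp
Sorted largest to smallest: 40, 39, 19, 13, 4 bp.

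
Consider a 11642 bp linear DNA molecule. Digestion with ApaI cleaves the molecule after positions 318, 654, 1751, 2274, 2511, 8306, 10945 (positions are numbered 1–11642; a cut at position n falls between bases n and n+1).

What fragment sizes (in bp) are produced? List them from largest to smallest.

Linear molecule, 7 cuts → 8 fragments:
  318 − 0 = 318 bp
  654 − 318 = 336 bp
  1751 − 654 = 1097 bp
  2274 − 1751 = 523 bp
  2511 − 2274 = 237 bp
  8306 − 2511 = 5795 bp
  10945 − 8306 = 2639 bp
  11642 − 10945 = 697 bp
Sorted largest to smallest: 5795, 2639, 1097, 697, 523, 336, 318, 237 bp.

5795, 2639, 1097, 697, 523, 336, 318, 237 bp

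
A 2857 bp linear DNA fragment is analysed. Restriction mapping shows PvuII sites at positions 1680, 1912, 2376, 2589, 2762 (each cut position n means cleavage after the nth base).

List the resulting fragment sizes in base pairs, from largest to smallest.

1680, 464, 232, 213, 173, 95 bp

Linear molecule, 5 cuts → 6 fragments:
  1680 − 0 = 1680 bp
  1912 − 1680 = 232 bp
  2376 − 1912 = 464 bp
  2589 − 2376 = 213 bp
  2762 − 2589 = 173 bp
  2857 − 2762 = 95 bp
Sorted largest to smallest: 1680, 464, 232, 213, 173, 95 bp.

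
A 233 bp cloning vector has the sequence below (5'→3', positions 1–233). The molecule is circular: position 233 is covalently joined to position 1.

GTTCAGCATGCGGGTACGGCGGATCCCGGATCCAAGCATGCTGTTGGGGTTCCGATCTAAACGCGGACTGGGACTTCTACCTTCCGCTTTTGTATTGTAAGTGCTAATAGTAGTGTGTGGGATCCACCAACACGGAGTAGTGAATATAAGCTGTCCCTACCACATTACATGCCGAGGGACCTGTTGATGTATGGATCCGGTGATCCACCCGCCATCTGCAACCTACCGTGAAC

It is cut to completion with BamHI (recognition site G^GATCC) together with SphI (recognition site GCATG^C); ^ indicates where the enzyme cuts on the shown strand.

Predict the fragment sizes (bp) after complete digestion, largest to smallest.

BamHI sites (GGATCC) start at positions 21, 28, 120, 193.
BamHI cuts after the first base of each site, so after positions 21, 28, 120, 193.
SphI sites (GCATGC) start at positions 6, 36.
SphI cuts after base 5 of each site (before the last base), so after positions 10, 40.
Combined cut positions: 10, 21, 28, 40, 120, 193.
Circular molecule, 6 cuts → 6 fragments:
  11–21 → 11 bp
  22–28 → 7 bp
  29–40 → 12 bp
  41–120 → 80 bp
  121–193 → 73 bp
  194–233 then 1–10 → 40 + 10 = 50 bp
Sorted largest to smallest: 80, 73, 50, 12, 11, 7 bp.

80, 73, 50, 12, 11, 7 bp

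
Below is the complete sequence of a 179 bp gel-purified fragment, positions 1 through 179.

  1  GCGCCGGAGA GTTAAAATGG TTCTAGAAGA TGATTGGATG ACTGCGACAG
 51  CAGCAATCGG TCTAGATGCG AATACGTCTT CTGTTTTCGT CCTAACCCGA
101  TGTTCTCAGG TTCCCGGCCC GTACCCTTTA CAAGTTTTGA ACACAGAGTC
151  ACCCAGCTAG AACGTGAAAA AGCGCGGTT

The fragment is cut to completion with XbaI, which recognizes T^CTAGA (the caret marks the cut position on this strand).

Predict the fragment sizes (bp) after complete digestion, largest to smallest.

XbaI sites (TCTAGA) start at positions 22, 61.
XbaI cuts after the first base of each site, so after positions 22, 61.
Linear molecule, 2 cuts → 3 fragments:
  1–22 → 22 bp
  23–61 → 39 bp
  62–179 → 118 bp
Sorted largest to smallest: 118, 39, 22 bp.

118, 39, 22 bp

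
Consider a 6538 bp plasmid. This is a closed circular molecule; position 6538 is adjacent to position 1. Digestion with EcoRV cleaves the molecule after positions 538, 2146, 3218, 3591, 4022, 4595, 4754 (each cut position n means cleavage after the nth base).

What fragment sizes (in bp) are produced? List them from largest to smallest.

Circular molecule, 7 cuts → 7 fragments:
  2146 − 538 = 1608 bp
  3218 − 2146 = 1072 bp
  3591 − 3218 = 373 bp
  4022 − 3591 = 431 bp
  4595 − 4022 = 573 bp
  4754 − 4595 = 159 bp
  wrap: 6538 − 4754 + 538 = 2322 bp
Sorted largest to smallest: 2322, 1608, 1072, 573, 431, 373, 159 bp.

2322, 1608, 1072, 573, 431, 373, 159 bp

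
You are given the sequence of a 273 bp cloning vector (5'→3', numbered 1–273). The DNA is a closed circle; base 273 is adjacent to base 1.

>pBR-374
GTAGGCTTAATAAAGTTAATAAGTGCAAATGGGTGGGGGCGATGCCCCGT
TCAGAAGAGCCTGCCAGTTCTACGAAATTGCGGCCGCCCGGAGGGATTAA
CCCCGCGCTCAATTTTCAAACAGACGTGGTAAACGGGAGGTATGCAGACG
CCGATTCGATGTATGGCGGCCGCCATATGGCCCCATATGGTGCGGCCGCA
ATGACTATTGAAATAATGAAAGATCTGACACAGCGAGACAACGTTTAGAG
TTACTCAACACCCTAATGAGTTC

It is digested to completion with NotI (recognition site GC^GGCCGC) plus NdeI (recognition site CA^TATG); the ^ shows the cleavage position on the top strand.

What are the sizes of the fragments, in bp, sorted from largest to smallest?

161, 86, 10, 8, 8 bp

NotI sites (GCGGCCGC) start at positions 80, 166, 192.
NotI cuts after base 2 of each site, so after positions 81, 167, 193.
NdeI sites (CATATG) start at positions 174, 184.
NdeI cuts after base 2 of each site, so after positions 175, 185.
Combined cut positions: 81, 167, 175, 185, 193.
Circular molecule, 5 cuts → 5 fragments:
  82–167 → 86 bp
  168–175 → 8 bp
  176–185 → 10 bp
  186–193 → 8 bp
  194–273 then 1–81 → 80 + 81 = 161 bp
Sorted largest to smallest: 161, 86, 10, 8, 8 bp.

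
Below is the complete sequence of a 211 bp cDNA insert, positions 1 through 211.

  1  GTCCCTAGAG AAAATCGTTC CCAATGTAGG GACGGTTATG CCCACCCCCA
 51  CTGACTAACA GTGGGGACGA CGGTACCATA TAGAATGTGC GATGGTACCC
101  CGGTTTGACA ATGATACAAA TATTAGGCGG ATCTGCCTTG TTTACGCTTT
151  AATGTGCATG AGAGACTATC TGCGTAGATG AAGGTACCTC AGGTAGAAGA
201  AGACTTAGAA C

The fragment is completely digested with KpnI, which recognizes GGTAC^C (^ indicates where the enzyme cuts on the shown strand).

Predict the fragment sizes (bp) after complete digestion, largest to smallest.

KpnI sites (GGTACC) start at positions 72, 94, 183.
KpnI cuts after base 5 of each site (before the last base), so after positions 76, 98, 187.
Linear molecule, 3 cuts → 4 fragments:
  1–76 → 76 bp
  77–98 → 22 bp
  99–187 → 89 bp
  188–211 → 24 bp
Sorted largest to smallest: 89, 76, 24, 22 bp.

89, 76, 24, 22 bp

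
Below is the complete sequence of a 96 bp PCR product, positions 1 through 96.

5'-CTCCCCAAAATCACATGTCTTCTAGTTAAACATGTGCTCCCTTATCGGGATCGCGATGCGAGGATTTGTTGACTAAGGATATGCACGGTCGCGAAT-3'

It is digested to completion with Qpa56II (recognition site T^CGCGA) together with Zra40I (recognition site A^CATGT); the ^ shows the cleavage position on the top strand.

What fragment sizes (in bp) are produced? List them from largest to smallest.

38, 21, 17, 13, 7 bp

Qpa56II sites (TCGCGA) start at positions 51, 89.
Qpa56II cuts after the first base of each site, so after positions 51, 89.
Zra40I sites (ACATGT) start at positions 13, 30.
Zra40I cuts after the first base of each site, so after positions 13, 30.
Combined cut positions: 13, 30, 51, 89.
Linear molecule, 4 cuts → 5 fragments:
  1–13 → 13 bp
  14–30 → 17 bp
  31–51 → 21 bp
  52–89 → 38 bp
  90–96 → 7 bp
Sorted largest to smallest: 38, 21, 17, 13, 7 bp.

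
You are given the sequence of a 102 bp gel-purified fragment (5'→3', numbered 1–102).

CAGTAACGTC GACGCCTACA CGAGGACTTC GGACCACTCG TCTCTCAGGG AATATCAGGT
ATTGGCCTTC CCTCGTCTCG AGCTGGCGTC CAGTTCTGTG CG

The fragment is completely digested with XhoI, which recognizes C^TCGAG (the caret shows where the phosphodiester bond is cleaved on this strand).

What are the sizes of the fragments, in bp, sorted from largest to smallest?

77, 25 bp

The XhoI site (CTCGAG) starts at position 77.
XhoI cuts after the first base of each site, so after position 77.
Linear molecule, 1 cut → 2 fragments:
  1–77 → 77 bp
  78–102 → 25 bp
Sorted largest to smallest: 77, 25 bp.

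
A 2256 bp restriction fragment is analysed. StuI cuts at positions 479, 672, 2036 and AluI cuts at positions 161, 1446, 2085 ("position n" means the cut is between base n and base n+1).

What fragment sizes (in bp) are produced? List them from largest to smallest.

Combined cut positions (sorted): 161, 479, 672, 1446, 2036, 2085.
Linear molecule, 6 cuts → 7 fragments:
  161 − 0 = 161 bp
  479 − 161 = 318 bp
  672 − 479 = 193 bp
  1446 − 672 = 774 bp
  2036 − 1446 = 590 bp
  2085 − 2036 = 49 bp
  2256 − 2085 = 171 bp
Sorted largest to smallest: 774, 590, 318, 193, 171, 161, 49 bp.

774, 590, 318, 193, 171, 161, 49 bp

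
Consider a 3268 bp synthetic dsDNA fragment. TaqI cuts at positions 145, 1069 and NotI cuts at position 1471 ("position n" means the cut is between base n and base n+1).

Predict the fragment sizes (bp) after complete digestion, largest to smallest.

1797, 924, 402, 145 bp

Combined cut positions (sorted): 145, 1069, 1471.
Linear molecule, 3 cuts → 4 fragments:
  145 − 0 = 145 bp
  1069 − 145 = 924 bp
  1471 − 1069 = 402 bp
  3268 − 1471 = 1797 bp
Sorted largest to smallest: 1797, 924, 402, 145 bp.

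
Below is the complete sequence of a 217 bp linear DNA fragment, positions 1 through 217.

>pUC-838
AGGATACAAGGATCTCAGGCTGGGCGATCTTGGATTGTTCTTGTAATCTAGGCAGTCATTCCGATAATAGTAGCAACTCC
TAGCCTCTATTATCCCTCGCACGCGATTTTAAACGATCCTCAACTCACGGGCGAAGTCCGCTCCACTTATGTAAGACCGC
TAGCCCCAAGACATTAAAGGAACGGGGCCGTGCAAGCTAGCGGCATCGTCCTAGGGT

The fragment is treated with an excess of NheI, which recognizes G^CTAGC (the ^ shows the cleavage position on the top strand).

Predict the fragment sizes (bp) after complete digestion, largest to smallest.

159, 37, 21 bp

NheI sites (GCTAGC) start at positions 159, 196.
NheI cuts after the first base of each site, so after positions 159, 196.
Linear molecule, 2 cuts → 3 fragments:
  1–159 → 159 bp
  160–196 → 37 bp
  197–217 → 21 bp
Sorted largest to smallest: 159, 37, 21 bp.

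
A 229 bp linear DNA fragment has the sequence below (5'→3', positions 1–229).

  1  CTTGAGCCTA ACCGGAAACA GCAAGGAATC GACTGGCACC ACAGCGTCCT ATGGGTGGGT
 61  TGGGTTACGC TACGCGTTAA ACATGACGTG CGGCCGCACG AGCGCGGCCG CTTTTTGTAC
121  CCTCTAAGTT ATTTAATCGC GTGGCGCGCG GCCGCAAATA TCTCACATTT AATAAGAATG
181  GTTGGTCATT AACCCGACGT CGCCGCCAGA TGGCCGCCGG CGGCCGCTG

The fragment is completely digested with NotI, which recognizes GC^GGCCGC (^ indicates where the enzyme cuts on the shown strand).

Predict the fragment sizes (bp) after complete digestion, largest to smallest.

91, 72, 44, 14, 8 bp

NotI sites (GCGGCCGC) start at positions 90, 104, 148, 220.
NotI cuts after base 2 of each site, so after positions 91, 105, 149, 221.
Linear molecule, 4 cuts → 5 fragments:
  1–91 → 91 bp
  92–105 → 14 bp
  106–149 → 44 bp
  150–221 → 72 bp
  222–229 → 8 bp
Sorted largest to smallest: 91, 72, 44, 14, 8 bp.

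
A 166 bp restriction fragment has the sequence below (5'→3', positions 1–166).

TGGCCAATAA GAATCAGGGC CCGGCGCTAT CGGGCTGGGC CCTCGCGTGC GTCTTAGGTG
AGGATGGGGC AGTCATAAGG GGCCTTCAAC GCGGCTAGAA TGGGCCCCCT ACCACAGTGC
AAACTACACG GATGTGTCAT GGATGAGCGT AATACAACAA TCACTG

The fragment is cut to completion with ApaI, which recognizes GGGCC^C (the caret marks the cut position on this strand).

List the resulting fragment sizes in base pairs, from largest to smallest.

65, 60, 21, 20 bp

ApaI sites (GGGCCC) start at positions 17, 37, 102.
ApaI cuts after base 5 of each site (before the last base), so after positions 21, 41, 106.
Linear molecule, 3 cuts → 4 fragments:
  1–21 → 21 bp
  22–41 → 20 bp
  42–106 → 65 bp
  107–166 → 60 bp
Sorted largest to smallest: 65, 60, 21, 20 bp.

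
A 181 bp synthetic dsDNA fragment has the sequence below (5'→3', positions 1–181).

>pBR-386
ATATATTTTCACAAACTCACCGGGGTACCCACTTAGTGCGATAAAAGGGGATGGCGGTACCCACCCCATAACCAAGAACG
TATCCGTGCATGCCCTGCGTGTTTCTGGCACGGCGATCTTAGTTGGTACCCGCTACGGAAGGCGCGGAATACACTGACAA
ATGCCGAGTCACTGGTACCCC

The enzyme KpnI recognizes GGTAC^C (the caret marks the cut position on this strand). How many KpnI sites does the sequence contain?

4

GGTACC occurs starting at positions 24, 56, 125, 174.
KpnI cuts at 4 sites.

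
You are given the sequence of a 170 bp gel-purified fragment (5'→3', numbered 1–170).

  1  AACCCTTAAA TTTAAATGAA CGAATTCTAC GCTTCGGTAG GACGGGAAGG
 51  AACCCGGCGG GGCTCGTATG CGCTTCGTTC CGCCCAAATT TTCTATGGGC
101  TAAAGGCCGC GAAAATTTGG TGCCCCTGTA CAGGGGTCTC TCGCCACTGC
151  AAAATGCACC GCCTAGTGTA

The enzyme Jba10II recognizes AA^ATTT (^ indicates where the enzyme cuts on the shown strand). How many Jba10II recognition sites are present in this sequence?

AAATTT occurs starting at positions 8, 86, 113.
Jba10II cuts at 3 sites.

3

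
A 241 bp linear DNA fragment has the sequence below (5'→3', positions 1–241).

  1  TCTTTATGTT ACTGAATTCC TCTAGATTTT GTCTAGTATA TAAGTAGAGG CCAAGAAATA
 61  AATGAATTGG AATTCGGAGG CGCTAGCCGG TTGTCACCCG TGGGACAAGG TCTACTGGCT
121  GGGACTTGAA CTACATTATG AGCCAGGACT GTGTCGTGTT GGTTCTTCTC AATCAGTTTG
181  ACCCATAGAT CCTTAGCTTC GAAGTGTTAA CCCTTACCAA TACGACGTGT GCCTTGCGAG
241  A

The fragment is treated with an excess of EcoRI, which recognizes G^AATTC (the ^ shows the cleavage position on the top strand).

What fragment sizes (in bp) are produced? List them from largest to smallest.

EcoRI sites (GAATTC) start at positions 14, 70.
EcoRI cuts after the first base of each site, so after positions 14, 70.
Linear molecule, 2 cuts → 3 fragments:
  1–14 → 14 bp
  15–70 → 56 bp
  71–241 → 171 bp
Sorted largest to smallest: 171, 56, 14 bp.

171, 56, 14 bp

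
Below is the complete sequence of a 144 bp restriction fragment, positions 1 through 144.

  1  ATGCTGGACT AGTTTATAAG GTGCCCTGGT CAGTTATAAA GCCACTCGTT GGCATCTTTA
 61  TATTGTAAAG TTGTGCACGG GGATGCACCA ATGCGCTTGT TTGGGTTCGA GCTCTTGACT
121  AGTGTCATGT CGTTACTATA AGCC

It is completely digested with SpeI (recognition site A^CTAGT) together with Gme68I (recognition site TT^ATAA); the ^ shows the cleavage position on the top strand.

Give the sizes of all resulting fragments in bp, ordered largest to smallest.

SpeI sites (ACTAGT) start at positions 8, 118.
SpeI cuts after the first base of each site, so after positions 8, 118.
Gme68I sites (TTATAA) start at positions 14, 34.
Gme68I cuts after base 2 of each site, so after positions 15, 35.
Combined cut positions: 8, 15, 35, 118.
Linear molecule, 4 cuts → 5 fragments:
  1–8 → 8 bp
  9–15 → 7 bp
  16–35 → 20 bp
  36–118 → 83 bp
  119–144 → 26 bp
Sorted largest to smallest: 83, 26, 20, 8, 7 bp.

83, 26, 20, 8, 7 bp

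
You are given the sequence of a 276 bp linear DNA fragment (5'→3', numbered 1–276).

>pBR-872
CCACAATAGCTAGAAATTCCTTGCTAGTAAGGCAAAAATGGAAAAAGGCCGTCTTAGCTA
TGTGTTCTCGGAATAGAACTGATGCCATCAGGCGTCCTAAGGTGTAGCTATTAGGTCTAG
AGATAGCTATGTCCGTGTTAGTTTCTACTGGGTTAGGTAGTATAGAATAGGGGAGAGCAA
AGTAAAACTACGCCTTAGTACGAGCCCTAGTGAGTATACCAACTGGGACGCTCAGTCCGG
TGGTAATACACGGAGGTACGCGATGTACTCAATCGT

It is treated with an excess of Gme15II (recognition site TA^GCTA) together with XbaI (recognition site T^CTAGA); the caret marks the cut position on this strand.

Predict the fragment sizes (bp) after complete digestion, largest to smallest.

151, 50, 48, 10, 9, 8 bp

Gme15II sites (TAGCTA) start at positions 7, 55, 105, 124.
Gme15II cuts after base 2 of each site, so after positions 8, 56, 106, 125.
The XbaI site (TCTAGA) starts at position 116.
XbaI cuts after the first base of each site, so after position 116.
Combined cut positions: 8, 56, 106, 116, 125.
Linear molecule, 5 cuts → 6 fragments:
  1–8 → 8 bp
  9–56 → 48 bp
  57–106 → 50 bp
  107–116 → 10 bp
  117–125 → 9 bp
  126–276 → 151 bp
Sorted largest to smallest: 151, 50, 48, 10, 9, 8 bp.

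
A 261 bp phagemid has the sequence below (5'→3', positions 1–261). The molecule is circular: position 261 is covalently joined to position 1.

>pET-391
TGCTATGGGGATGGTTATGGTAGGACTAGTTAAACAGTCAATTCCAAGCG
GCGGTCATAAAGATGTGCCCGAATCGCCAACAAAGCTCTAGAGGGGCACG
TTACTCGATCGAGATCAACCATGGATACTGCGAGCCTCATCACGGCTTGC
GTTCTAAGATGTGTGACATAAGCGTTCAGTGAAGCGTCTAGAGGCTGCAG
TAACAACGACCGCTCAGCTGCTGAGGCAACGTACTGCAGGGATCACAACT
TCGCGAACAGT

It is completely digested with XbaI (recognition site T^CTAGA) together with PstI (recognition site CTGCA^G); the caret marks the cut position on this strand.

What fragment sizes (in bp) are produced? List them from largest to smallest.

XbaI sites (TCTAGA) start at positions 87, 187.
XbaI cuts after the first base of each site, so after positions 87, 187.
PstI sites (CTGCAG) start at positions 195, 234.
PstI cuts after base 5 of each site (before the last base), so after positions 199, 238.
Combined cut positions: 87, 187, 199, 238.
Circular molecule, 4 cuts → 4 fragments:
  88–187 → 100 bp
  188–199 → 12 bp
  200–238 → 39 bp
  239–261 then 1–87 → 23 + 87 = 110 bp
Sorted largest to smallest: 110, 100, 39, 12 bp.

110, 100, 39, 12 bp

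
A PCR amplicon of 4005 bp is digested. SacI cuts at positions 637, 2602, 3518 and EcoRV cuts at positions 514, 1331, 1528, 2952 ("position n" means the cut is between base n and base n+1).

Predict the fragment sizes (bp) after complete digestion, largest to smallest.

1074, 694, 566, 514, 487, 350, 197, 123 bp

Combined cut positions (sorted): 514, 637, 1331, 1528, 2602, 2952, 3518.
Linear molecule, 7 cuts → 8 fragments:
  514 − 0 = 514 bp
  637 − 514 = 123 bp
  1331 − 637 = 694 bp
  1528 − 1331 = 197 bp
  2602 − 1528 = 1074 bp
  2952 − 2602 = 350 bp
  3518 − 2952 = 566 bp
  4005 − 3518 = 487 bp
Sorted largest to smallest: 1074, 694, 566, 514, 487, 350, 197, 123 bp.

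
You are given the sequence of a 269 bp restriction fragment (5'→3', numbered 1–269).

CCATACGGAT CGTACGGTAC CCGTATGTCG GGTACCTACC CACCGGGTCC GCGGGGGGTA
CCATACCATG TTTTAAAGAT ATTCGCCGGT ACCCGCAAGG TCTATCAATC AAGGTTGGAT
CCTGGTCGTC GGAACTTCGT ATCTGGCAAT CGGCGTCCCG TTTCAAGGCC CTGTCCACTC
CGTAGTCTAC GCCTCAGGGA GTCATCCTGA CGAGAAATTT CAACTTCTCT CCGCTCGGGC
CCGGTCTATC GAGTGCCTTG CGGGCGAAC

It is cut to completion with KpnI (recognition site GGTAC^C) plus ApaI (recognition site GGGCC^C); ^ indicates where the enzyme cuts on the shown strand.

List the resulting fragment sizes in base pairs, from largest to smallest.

149, 31, 28, 26, 20, 15 bp

KpnI sites (GGTACC) start at positions 16, 31, 57, 88.
KpnI cuts after base 5 of each site (before the last base), so after positions 20, 35, 61, 92.
The ApaI site (GGGCCC) starts at position 237.
ApaI cuts after base 5 of each site (before the last base), so after position 241.
Combined cut positions: 20, 35, 61, 92, 241.
Linear molecule, 5 cuts → 6 fragments:
  1–20 → 20 bp
  21–35 → 15 bp
  36–61 → 26 bp
  62–92 → 31 bp
  93–241 → 149 bp
  242–269 → 28 bp
Sorted largest to smallest: 149, 31, 28, 26, 20, 15 bp.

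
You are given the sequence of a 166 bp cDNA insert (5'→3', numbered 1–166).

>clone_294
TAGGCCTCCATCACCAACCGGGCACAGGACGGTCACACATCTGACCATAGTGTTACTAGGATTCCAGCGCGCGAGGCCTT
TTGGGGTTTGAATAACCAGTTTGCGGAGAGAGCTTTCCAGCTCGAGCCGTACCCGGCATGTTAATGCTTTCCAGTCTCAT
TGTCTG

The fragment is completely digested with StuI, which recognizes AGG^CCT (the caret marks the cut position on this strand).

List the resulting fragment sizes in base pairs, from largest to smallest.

90, 72, 4 bp

StuI sites (AGGCCT) start at positions 2, 74.
StuI cuts after base 3 of each site, so after positions 4, 76.
Linear molecule, 2 cuts → 3 fragments:
  1–4 → 4 bp
  5–76 → 72 bp
  77–166 → 90 bp
Sorted largest to smallest: 90, 72, 4 bp.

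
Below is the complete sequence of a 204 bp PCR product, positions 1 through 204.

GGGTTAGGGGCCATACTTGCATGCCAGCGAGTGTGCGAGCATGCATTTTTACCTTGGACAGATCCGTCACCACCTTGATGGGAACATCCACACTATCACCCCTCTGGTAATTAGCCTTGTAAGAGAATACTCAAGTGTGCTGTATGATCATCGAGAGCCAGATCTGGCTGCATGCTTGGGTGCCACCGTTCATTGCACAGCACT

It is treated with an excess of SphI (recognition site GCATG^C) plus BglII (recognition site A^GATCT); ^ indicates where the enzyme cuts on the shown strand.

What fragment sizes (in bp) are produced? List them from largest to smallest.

SphI sites (GCATGC) start at positions 19, 39, 170.
SphI cuts after base 5 of each site (before the last base), so after positions 23, 43, 174.
The BglII site (AGATCT) starts at position 160.
BglII cuts after the first base of each site, so after position 160.
Combined cut positions: 23, 43, 160, 174.
Linear molecule, 4 cuts → 5 fragments:
  1–23 → 23 bp
  24–43 → 20 bp
  44–160 → 117 bp
  161–174 → 14 bp
  175–204 → 30 bp
Sorted largest to smallest: 117, 30, 23, 20, 14 bp.

117, 30, 23, 20, 14 bp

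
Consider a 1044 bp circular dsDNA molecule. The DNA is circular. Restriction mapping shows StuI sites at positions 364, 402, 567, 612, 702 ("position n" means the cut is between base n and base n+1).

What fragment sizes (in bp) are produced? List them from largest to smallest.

Circular molecule, 5 cuts → 5 fragments:
  402 − 364 = 38 bp
  567 − 402 = 165 bp
  612 − 567 = 45 bp
  702 − 612 = 90 bp
  wrap: 1044 − 702 + 364 = 706 bp
Sorted largest to smallest: 706, 165, 90, 45, 38 bp.

706, 165, 90, 45, 38 bp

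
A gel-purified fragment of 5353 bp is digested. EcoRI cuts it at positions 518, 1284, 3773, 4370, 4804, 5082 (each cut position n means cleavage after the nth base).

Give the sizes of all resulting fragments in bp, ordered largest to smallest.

Linear molecule, 6 cuts → 7 fragments:
  518 − 0 = 518 bp
  1284 − 518 = 766 bp
  3773 − 1284 = 2489 bp
  4370 − 3773 = 597 bp
  4804 − 4370 = 434 bp
  5082 − 4804 = 278 bp
  5353 − 5082 = 271 bp
Sorted largest to smallest: 2489, 766, 597, 518, 434, 278, 271 bp.

2489, 766, 597, 518, 434, 278, 271 bp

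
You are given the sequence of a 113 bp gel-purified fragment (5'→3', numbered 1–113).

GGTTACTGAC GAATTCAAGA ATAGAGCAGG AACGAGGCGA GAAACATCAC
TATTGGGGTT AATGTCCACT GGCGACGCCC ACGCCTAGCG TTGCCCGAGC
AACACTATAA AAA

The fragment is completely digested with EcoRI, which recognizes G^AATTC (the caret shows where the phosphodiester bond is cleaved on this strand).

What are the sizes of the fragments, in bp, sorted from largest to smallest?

The EcoRI site (GAATTC) starts at position 11.
EcoRI cuts after the first base of each site, so after position 11.
Linear molecule, 1 cut → 2 fragments:
  1–11 → 11 bp
  12–113 → 102 bp
Sorted largest to smallest: 102, 11 bp.

102, 11 bp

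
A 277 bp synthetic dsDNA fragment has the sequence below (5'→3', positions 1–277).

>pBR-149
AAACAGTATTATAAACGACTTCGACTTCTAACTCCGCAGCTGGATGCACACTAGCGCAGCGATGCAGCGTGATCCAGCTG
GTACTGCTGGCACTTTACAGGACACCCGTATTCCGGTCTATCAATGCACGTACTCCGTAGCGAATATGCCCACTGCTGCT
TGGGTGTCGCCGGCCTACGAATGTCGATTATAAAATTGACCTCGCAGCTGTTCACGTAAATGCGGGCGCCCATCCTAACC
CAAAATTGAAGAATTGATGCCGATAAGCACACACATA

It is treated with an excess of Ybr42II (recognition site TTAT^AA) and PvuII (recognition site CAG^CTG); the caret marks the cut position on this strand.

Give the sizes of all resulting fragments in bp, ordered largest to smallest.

Ybr42II sites (TTATAA) start at positions 9, 188.
Ybr42II cuts after base 4 of each site, so after positions 12, 191.
PvuII sites (CAGCTG) start at positions 37, 75, 205.
PvuII cuts after base 3 of each site, so after positions 39, 77, 207.
Combined cut positions: 12, 39, 77, 191, 207.
Linear molecule, 5 cuts → 6 fragments:
  1–12 → 12 bp
  13–39 → 27 bp
  40–77 → 38 bp
  78–191 → 114 bp
  192–207 → 16 bp
  208–277 → 70 bp
Sorted largest to smallest: 114, 70, 38, 27, 16, 12 bp.

114, 70, 38, 27, 16, 12 bp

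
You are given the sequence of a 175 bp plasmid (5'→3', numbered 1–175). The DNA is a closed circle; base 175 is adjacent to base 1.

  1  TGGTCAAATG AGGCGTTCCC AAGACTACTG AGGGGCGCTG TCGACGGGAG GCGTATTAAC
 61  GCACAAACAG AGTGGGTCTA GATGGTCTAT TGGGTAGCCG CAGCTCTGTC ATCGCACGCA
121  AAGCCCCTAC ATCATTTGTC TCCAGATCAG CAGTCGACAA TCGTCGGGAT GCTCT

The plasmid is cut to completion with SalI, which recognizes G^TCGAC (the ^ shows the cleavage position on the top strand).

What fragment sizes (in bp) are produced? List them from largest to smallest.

113, 62 bp

SalI sites (GTCGAC) start at positions 40, 153.
SalI cuts after the first base of each site, so after positions 40, 153.
Circular molecule, 2 cuts → 2 fragments:
  41–153 → 113 bp
  154–175 then 1–40 → 22 + 40 = 62 bp
Sorted largest to smallest: 113, 62 bp.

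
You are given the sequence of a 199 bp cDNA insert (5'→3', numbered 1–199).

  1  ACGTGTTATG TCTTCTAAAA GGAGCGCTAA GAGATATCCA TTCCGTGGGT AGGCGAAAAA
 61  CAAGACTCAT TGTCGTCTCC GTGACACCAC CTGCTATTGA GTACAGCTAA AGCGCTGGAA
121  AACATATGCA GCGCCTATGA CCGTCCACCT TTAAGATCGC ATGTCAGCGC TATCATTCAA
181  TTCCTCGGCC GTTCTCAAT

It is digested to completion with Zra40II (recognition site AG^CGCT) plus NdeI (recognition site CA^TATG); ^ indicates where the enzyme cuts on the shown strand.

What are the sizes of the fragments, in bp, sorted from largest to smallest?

Zra40II sites (AGCGCT) start at positions 23, 111, 166.
Zra40II cuts after base 2 of each site, so after positions 24, 112, 167.
The NdeI site (CATATG) starts at position 123.
NdeI cuts after base 2 of each site, so after position 124.
Combined cut positions: 24, 112, 124, 167.
Linear molecule, 4 cuts → 5 fragments:
  1–24 → 24 bp
  25–112 → 88 bp
  113–124 → 12 bp
  125–167 → 43 bp
  168–199 → 32 bp
Sorted largest to smallest: 88, 43, 32, 24, 12 bp.

88, 43, 32, 24, 12 bp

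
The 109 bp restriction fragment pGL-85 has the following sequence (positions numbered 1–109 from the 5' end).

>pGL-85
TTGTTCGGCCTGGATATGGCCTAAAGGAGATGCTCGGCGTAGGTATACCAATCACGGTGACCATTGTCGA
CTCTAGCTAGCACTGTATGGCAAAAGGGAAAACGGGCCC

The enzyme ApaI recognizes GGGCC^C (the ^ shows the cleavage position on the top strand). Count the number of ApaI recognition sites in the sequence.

GGGCCC occurs starting at position 104.
ApaI cuts at 1 site.

1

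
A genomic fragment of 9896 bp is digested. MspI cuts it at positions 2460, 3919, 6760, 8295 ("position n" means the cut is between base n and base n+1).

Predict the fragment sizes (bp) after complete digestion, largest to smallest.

Linear molecule, 4 cuts → 5 fragments:
  2460 − 0 = 2460 bp
  3919 − 2460 = 1459 bp
  6760 − 3919 = 2841 bp
  8295 − 6760 = 1535 bp
  9896 − 8295 = 1601 bp
Sorted largest to smallest: 2841, 2460, 1601, 1535, 1459 bp.

2841, 2460, 1601, 1535, 1459 bp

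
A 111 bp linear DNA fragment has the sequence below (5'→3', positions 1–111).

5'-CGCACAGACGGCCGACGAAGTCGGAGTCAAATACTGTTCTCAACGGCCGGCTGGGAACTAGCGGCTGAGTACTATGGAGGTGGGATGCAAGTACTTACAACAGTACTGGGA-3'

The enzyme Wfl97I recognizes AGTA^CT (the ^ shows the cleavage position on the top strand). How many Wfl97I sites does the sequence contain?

3

AGTACT occurs starting at positions 68, 90, 102.
Wfl97I cuts at 3 sites.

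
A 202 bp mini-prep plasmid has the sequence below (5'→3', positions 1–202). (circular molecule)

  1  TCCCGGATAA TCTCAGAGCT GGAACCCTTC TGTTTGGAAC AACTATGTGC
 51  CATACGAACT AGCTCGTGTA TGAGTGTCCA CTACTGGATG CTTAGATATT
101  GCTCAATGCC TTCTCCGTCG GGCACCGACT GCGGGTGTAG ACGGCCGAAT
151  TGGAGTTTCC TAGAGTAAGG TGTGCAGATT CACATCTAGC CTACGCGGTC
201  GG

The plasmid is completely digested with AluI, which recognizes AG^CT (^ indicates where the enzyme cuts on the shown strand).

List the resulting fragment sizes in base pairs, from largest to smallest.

158, 44 bp

AluI sites (AGCT) start at positions 17, 61.
AluI cuts after base 2 of each site, so after positions 18, 62.
Circular molecule, 2 cuts → 2 fragments:
  19–62 → 44 bp
  63–202 then 1–18 → 140 + 18 = 158 bp
Sorted largest to smallest: 158, 44 bp.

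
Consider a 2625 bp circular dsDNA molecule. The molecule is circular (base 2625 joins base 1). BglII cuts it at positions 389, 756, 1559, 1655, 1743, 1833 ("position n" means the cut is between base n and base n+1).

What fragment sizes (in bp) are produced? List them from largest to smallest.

Circular molecule, 6 cuts → 6 fragments:
  756 − 389 = 367 bp
  1559 − 756 = 803 bp
  1655 − 1559 = 96 bp
  1743 − 1655 = 88 bp
  1833 − 1743 = 90 bp
  wrap: 2625 − 1833 + 389 = 1181 bp
Sorted largest to smallest: 1181, 803, 367, 96, 90, 88 bp.

1181, 803, 367, 96, 90, 88 bp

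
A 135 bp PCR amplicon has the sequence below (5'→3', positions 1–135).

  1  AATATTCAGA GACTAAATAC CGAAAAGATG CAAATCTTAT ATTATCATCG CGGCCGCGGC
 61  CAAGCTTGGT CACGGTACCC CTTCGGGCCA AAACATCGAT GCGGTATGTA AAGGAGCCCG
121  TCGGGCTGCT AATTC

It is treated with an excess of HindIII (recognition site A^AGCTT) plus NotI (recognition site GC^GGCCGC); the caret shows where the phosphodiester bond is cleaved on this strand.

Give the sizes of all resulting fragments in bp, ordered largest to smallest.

73, 51, 11 bp

The HindIII site (AAGCTT) starts at position 62.
HindIII cuts after the first base of each site, so after position 62.
The NotI site (GCGGCCGC) starts at position 50.
NotI cuts after base 2 of each site, so after position 51.
Combined cut positions: 51, 62.
Linear molecule, 2 cuts → 3 fragments:
  1–51 → 51 bp
  52–62 → 11 bp
  63–135 → 73 bp
Sorted largest to smallest: 73, 51, 11 bp.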